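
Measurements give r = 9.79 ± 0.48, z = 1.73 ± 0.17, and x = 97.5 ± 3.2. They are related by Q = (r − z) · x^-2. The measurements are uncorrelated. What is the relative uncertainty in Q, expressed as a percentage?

Let u = r − z = 8.06. δu = √(δr² + δz²) = √(0.230 + 0.0289) = 0.509, so δu/u = 0.0632.
Q is then a monomial in u, x:
δQ/Q = √((δu/u)² + (-2·δx/x)²) = √(0.00399 + 0.00431) = 0.0911

9.11%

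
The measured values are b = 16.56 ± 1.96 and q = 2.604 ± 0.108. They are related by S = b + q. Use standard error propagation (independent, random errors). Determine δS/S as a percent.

Absolute uncertainties add in quadrature for a linear combination:
  (δb)² = 3.84;  (δq)² = 0.0117
δS = √(3.85) = 1.96
S = 19.16, so δS/S = 1.96/19.16 = 0.102.

10.2%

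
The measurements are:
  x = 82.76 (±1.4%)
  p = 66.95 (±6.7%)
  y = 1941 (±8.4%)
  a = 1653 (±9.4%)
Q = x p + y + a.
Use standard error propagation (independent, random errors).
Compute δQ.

Let w = x·p = 5541. δw/w = √((1·δx/x)² + (1·δp/p)²) = √(0.000196 + 0.00449) = 0.0684, so δw = 379.
Q = w + y + a: δQ = √(δw² + δy² + δa²) = √(1.44e+05 + 26600 + 24100) = 441

441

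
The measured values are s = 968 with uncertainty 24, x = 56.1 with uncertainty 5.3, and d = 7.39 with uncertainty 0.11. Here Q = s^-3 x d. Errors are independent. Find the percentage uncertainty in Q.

12.1%

Relative error in a monomial: (δQ/Q)² = Σ (nᵢ · δxᵢ/xᵢ)².
  (-3·δs/s)² = (-3×0.0248)² = 0.00553;  (1·δx/x)² = (1×0.0945)² = 0.00893;  (1·δd/d)² = (1×0.0149)² = 0.000222
δQ/Q = √(0.0147) = 0.121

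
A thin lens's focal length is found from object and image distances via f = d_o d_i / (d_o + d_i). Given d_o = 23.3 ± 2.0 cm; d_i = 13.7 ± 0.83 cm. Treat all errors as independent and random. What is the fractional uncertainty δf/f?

∂f/∂d_o = (d_i/(d_o+d_i))² = 0.137;  ∂f/∂d_i = (d_o/(d_o+d_i))² = 0.397
δf = √((∂f/∂d_o · δd_o)² + (∂f/∂d_i · δd_i)²) = √(0.0752 + 0.108) = 0.428 cm
f = 8.63 cm, so δf/f = 0.428/8.63 = 0.0497.

0.0497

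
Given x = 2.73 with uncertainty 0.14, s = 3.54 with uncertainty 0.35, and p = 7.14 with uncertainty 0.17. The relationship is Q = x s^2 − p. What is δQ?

6.99

Let w = x·s^2 = 34.2. δw/w = √((1·δx/x)² + (2·δs/s)²) = √(0.00263 + 0.0391) = 0.204, so δw = 6.99.
Q = w − p: δQ = √(δw² + δp²) = √(48.8 + 0.0289) = 6.99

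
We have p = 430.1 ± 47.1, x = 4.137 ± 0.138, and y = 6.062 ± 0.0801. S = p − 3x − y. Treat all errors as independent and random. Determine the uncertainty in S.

Each term contributes (cᵢ δxᵢ)² to (δS)²:
  (δp)² = 2220;  (3·δx)² = 0.171;  (δy)² = 0.00642
δS = √(2220) = 47.1

47.1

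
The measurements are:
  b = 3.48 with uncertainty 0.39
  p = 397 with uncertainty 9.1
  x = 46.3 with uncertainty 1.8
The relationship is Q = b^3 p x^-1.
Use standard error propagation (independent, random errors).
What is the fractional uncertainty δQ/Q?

Since Q is a product/quotient, work with relative uncertainties:
  (3·δb/b)² = (3×0.112)² = 0.113;  (1·δp/p)² = (1×0.0229)² = 0.000525;  (-1·δx/x)² = (-1×0.0389)² = 0.00151
δQ/Q = √(0.115) = 0.339

0.339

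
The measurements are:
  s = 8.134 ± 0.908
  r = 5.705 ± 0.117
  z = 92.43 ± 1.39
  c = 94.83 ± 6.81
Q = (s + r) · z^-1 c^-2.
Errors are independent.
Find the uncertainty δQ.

Let u = s + r = 13.84. δu = √(δs² + δr²) = √(0.824 + 0.0137) = 0.916, so δu/u = 0.0662.
Q is then a monomial in u, z, c:
δQ/Q = √((δu/u)² + (-1·δz/z)² + (-2·δc/c)²) = √(0.00438 + 0.000226 + 0.0206) = 0.159
Q = 1.665e-05, so δQ = 0.159 × 1.665e-05 = 2.64e-06.

2.64e-06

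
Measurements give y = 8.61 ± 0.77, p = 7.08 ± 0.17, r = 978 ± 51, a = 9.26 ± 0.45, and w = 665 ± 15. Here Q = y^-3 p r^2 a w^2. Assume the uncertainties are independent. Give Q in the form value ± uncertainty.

Each factor contributes (exponent × relative error)² to (δQ/Q)²:
  (-3·δy/y)² = (-3×0.0894)² = 0.0720;  (1·δp/p)² = (1×0.0240)² = 0.000577;  (2·δr/r)² = (2×0.0521)² = 0.0109;  (1·δa/a)² = (1×0.0486)² = 0.00236;  (2·δw/w)² = (2×0.0226)² = 0.00204
δQ/Q = √(0.0878) = 0.296
Q = 4.34e+10, so δQ = 0.296 × 4.34e+10 = 1.29e+10.

(4.34 ± 1.29) × 10^10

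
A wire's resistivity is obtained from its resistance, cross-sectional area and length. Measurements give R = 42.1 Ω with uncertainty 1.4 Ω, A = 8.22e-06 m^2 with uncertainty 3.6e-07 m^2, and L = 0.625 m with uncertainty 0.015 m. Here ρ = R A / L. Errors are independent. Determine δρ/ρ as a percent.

6.00%

ρ is a product of powers, so relative uncertainties combine in quadrature:
  (1·δR/R)² = (1×0.0333)² = 0.00111;  (1·δA/A)² = (1×0.0438)² = 0.00192;  (-1·δL/L)² = (-1×0.0240)² = 0.000576
δρ/ρ = √(0.00360) = 0.0600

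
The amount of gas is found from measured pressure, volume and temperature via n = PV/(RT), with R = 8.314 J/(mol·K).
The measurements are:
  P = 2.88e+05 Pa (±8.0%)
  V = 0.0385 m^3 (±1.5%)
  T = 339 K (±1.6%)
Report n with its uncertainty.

Each factor contributes (exponent × relative error)² to (δn/n)²:
  (1·δP/P)² = (1×0.0800)² = 0.00640;  (1·δV/V)² = (1×0.0150)² = 0.000225;  (-1·δT/T)² = (-1×0.0160)² = 0.000256
δn/n = √(0.00688) = 0.0830
n = 3.93 mol, so δn = 0.0830 × 3.93 = 0.326 mol.

3.93 ± 0.326 mol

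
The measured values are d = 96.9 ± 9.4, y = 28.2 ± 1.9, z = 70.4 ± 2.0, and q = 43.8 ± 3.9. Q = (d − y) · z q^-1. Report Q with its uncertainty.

110 ± 18.6

Let u = d − y = 68.7. δu = √(δd² + δy²) = √(88.4 + 3.61) = 9.59, so δu/u = 0.140.
Q is then a monomial in u, z, q:
δQ/Q = √((δu/u)² + (1·δz/z)² + (-1·δq/q)²) = √(0.0195 + 0.000807 + 0.00793) = 0.168
Q = 110, so δQ = 0.168 × 110 = 18.6.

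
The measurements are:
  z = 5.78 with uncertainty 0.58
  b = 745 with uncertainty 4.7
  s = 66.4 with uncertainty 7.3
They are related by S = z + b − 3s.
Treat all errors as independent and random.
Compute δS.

Each term contributes (cᵢ δxᵢ)² to (δS)²:
  (δz)² = 0.336;  (δb)² = 22.1;  (3·δs)² = 480
δS = √(502) = 22.4

22.4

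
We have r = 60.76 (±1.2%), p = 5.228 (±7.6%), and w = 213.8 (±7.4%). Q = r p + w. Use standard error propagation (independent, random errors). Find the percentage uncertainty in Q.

Let h = r·p = 317.7. δh/h = √((1·δr/r)² + (1·δp/p)²) = √(0.000144 + 0.00578) = 0.0769, so δh = 24.4.
Q = h + w: δQ = √(δh² + δw²) = √(597 + 250) = 29.1
Q = 531.5, so δQ/Q = 29.1/531.5 = 0.0548.

5.48%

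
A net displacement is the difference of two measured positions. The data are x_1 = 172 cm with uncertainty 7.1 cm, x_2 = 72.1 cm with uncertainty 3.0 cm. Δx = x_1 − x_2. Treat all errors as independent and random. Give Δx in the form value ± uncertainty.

Each term contributes (cᵢ δxᵢ)² to (δΔx)²:
  (δx_1)² = 50.4;  (δx_2)² = 9.00
δΔx = √(59.4) = 7.71 cm
Δx = 99.9 cm.

99.9 ± 7.71 cm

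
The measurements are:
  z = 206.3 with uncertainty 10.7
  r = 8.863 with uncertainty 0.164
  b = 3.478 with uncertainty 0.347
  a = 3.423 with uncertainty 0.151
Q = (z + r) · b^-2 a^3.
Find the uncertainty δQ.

Let u = z + r = 215.2. δu = √(δz² + δr²) = √(114 + 0.0269) = 10.7, so δu/u = 0.0497.
Q is then a monomial in u, b, a:
δQ/Q = √((δu/u)² + (-2·δb/b)² + (3·δa/a)²) = √(0.00247 + 0.0398 + 0.0175) = 0.245
Q = 713.4, so δQ = 0.245 × 713.4 = 174.

174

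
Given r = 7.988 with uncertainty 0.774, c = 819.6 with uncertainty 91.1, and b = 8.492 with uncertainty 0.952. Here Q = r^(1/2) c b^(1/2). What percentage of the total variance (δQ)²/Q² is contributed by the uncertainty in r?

(δQ/Q)² = (½·δr/r)² + (1·δc/c)² + (½·δb/b)²
  r term: (0.5×0.0969)² = 0.00235
  c term: (1×0.111)² = 0.0124
  b term: (0.5×0.112)² = 0.00314
Total = 0.0178. Share from r = 0.00235/0.0178 = 0.132.

13.2%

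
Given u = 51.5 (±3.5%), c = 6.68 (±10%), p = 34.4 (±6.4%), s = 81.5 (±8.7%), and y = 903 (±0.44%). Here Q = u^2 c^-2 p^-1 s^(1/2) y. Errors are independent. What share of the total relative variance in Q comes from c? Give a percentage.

(δQ/Q)² = (2·δu/u)² + (-2·δc/c)² + (-1·δp/p)² + (½·δs/s)² + (1·δy/y)²
  u term: (2×0.0350)² = 0.00490
  c term: (-2×0.100)² = 0.0400
  p term: (-1×0.0640)² = 0.00410
  s term: (0.5×0.0870)² = 0.00189
  y term: (1×0.00440)² = 1.94e-05
Total = 0.0509. Share from c = 0.0400/0.0509 = 0.786.

78.6%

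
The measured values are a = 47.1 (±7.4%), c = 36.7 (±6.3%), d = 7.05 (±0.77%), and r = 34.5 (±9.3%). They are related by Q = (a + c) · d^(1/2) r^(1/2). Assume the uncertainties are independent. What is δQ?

Let u = a + c = 83.8. δu = √(δa² + δc²) = √(12.1 + 5.35) = 4.18, so δu/u = 0.0499.
Q is then a monomial in u, d, r:
δQ/Q = √((δu/u)² + (½·δd/d)² + (½·δr/r)²) = √(0.00249 + 1.48e-05 + 0.00216) = 0.0683
Q = 1310, so δQ = 0.0683 × 1310 = 89.3.

89.3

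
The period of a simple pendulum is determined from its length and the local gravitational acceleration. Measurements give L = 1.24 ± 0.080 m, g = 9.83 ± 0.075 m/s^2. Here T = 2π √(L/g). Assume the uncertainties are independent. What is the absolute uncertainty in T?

Since T is a product/quotient, work with relative uncertainties:
  (½·δL/L)² = (0.5×0.0645)² = 0.00104;  (−½·δg/g)² = (-0.5×0.00763)² = 1.46e-05
δT/T = √(0.00106) = 0.0325
T = 2.23 s, so δT = 0.0325 × 2.23 = 0.0725 s.

0.0725 s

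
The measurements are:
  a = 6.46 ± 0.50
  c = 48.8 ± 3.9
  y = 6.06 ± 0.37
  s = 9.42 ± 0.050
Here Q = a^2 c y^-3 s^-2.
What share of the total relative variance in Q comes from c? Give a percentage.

9.98%

(δQ/Q)² = (2·δa/a)² + (1·δc/c)² + (-3·δy/y)² + (-2·δs/s)²
  a term: (2×0.0774)² = 0.0240
  c term: (1×0.0799)² = 0.00639
  y term: (-3×0.0611)² = 0.0336
  s term: (-2×0.00531)² = 0.000113
Total = 0.0640. Share from c = 0.00639/0.0640 = 0.0998.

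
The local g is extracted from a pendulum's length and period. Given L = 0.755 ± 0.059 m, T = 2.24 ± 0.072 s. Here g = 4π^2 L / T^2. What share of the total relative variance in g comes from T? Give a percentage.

(δg/g)² = (1·δL/L)² + (-2·δT/T)²
  L term: (1×0.0781)² = 0.00611
  T term: (-2×0.0321)² = 0.00413
Total = 0.0102. Share from T = 0.00413/0.0102 = 0.404.

40.4%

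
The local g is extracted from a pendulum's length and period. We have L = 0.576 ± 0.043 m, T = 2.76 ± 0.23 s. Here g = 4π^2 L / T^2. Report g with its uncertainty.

Each factor contributes (exponent × relative error)² to (δg/g)²:
  (1·δL/L)² = (1×0.0747)² = 0.00557;  (-2·δT/T)² = (-2×0.0833)² = 0.0278
δg/g = √(0.0334) = 0.183
g = 2.99 m/s^2, so δg = 0.183 × 2.99 = 0.545 m/s^2.

2.99 ± 0.545 m/s^2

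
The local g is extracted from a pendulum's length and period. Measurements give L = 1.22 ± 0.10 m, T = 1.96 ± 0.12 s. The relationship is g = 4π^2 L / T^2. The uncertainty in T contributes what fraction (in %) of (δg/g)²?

69.1%

(δg/g)² = (1·δL/L)² + (-2·δT/T)²
  L term: (1×0.0820)² = 0.00672
  T term: (-2×0.0612)² = 0.0150
Total = 0.0217. Share from T = 0.0150/0.0217 = 0.691.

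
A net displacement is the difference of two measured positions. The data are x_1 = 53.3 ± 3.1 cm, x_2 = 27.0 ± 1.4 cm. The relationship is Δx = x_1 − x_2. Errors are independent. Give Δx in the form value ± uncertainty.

Each term contributes (cᵢ δxᵢ)² to (δΔx)²:
  (δx_1)² = 9.61;  (δx_2)² = 1.96
δΔx = √(11.6) = 3.40 cm
Δx = 26.3 cm.

26.3 ± 3.40 cm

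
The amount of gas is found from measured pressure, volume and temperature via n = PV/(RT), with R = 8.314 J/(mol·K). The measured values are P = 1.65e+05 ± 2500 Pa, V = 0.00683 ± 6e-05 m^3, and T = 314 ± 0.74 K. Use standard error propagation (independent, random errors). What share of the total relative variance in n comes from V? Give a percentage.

24.7%

(δn/n)² = (1·δP/P)² + (1·δV/V)² + (-1·δT/T)²
  P term: (1×0.0152)² = 0.000230
  V term: (1×0.00878)² = 7.72e-05
  T term: (-1×0.00236)² = 5.55e-06
Total = 0.000312. Share from V = 7.72e-05/0.000312 = 0.247.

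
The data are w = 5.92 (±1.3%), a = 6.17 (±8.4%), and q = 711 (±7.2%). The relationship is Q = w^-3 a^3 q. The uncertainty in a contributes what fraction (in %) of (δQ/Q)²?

(δQ/Q)² = (-3·δw/w)² + (3·δa/a)² + (1·δq/q)²
  w term: (-3×0.0130)² = 0.00152
  a term: (3×0.0840)² = 0.0635
  q term: (1×0.0720)² = 0.00518
Total = 0.0702. Share from a = 0.0635/0.0702 = 0.904.

90.4%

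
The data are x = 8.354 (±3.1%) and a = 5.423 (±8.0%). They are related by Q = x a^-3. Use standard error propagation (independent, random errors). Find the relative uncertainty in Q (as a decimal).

Q is a product of powers, so relative uncertainties combine in quadrature:
  (1·δx/x)² = (1×0.0310)² = 0.000961;  (-3·δa/a)² = (-3×0.0800)² = 0.0576
δQ/Q = √(0.0586) = 0.242

0.242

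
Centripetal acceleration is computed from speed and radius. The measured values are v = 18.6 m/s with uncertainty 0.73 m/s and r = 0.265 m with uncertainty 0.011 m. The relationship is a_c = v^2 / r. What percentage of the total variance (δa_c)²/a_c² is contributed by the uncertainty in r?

(δa_c/a_c)² = (2·δv/v)² + (-1·δr/r)²
  v term: (2×0.0392)² = 0.00616
  r term: (-1×0.0415)² = 0.00172
Total = 0.00788. Share from r = 0.00172/0.00788 = 0.219.

21.9%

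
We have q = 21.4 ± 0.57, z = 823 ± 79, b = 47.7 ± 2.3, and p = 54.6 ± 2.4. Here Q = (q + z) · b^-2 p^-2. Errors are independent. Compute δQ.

2e-05

Let u = q + z = 844. δu = √(δq² + δz²) = √(0.325 + 6240) = 79.0, so δu/u = 0.0936.
Q is then a monomial in u, b, p:
δQ/Q = √((δu/u)² + (-2·δb/b)² + (-2·δp/p)²) = √(0.00875 + 0.00930 + 0.00773) = 0.161
Q = 0.000124, so δQ = 0.161 × 0.000124 = 2e-05.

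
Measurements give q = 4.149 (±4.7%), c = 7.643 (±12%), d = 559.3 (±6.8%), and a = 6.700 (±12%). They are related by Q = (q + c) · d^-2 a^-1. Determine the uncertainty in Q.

Let u = q + c = 11.79. δu = √(δq² + δc²) = √(0.0380 + 0.841) = 0.938, so δu/u = 0.0795.
Q is then a monomial in u, d, a:
δQ/Q = √((δu/u)² + (-2·δd/d)² + (-1·δa/a)²) = √(0.00632 + 0.0185 + 0.0144) = 0.198
Q = 5.626e-06, so δQ = 0.198 × 5.626e-06 = 1.11e-06.

1.11e-06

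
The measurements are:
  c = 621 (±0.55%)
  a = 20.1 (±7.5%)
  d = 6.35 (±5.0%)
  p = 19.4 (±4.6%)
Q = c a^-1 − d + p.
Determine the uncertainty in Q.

Let w = c·a^-1 = 30.9. δw/w = √((1·δc/c)² + (-1·δa/a)²) = √(3.03e-05 + 0.00562) = 0.0752, so δw = 2.32.
Q = w − d + p: δQ = √(δw² + δd² + δp²) = √(5.40 + 0.101 + 0.796) = 2.51

2.51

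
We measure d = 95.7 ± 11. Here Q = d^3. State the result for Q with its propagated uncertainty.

(8.76 ± 3.02) × 10^5

Since Q is a product/quotient, work with relative uncertainties:
  (3·δd/d)² = (3×0.115)² = 0.119
δQ/Q = √(0.119) = 0.345
Q = 8.76e+05, so δQ = 0.345 × 8.76e+05 = 3.02e+05.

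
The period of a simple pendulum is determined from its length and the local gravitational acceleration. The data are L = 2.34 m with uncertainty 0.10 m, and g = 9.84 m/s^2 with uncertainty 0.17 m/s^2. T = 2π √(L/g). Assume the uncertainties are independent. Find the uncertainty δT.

For a monomial T ∝ L^(1/2), g^(-1/2), fractional errors add in quadrature:
  (½·δL/L)² = (0.5×0.0427)² = 0.000457;  (−½·δg/g)² = (-0.5×0.0173)² = 7.46e-05
δT/T = √(0.000531) = 0.0230
T = 3.06 s, so δT = 0.0230 × 3.06 = 0.0706 s.

0.0706 s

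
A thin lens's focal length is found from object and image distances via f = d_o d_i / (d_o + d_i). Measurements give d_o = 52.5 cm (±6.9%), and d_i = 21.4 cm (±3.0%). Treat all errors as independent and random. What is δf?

∂f/∂d_o = (d_i/(d_o+d_i))² = 0.0839;  ∂f/∂d_i = (d_o/(d_o+d_i))² = 0.505
δf = √((∂f/∂d_o · δd_o)² + (∂f/∂d_i · δd_i)²) = √(0.0923 + 0.105) = 0.444 cm

0.444 cm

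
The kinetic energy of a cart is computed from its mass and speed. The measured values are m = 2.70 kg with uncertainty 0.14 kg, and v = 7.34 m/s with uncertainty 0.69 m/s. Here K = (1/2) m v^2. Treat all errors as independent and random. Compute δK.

14.2 J

Since K is a product/quotient, work with relative uncertainties:
  (1·δm/m)² = (1×0.0519)² = 0.00269;  (2·δv/v)² = (2×0.0940)² = 0.0353
δK/K = √(0.0380) = 0.195
K = 72.7 J, so δK = 0.195 × 72.7 = 14.2 J.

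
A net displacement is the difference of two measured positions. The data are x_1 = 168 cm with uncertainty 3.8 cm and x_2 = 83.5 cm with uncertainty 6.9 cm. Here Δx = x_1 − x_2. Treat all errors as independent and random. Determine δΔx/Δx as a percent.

9.32%

Absolute uncertainties add in quadrature for a linear combination:
  (δx_1)² = 14.4;  (δx_2)² = 47.6
δΔx = √(62.1) = 7.88 cm
Δx = 84.5 cm, so δΔx/Δx = 7.88/84.5 = 0.0932.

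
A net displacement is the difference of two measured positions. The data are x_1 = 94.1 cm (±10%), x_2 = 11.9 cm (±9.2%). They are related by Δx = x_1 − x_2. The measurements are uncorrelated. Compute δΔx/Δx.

Absolute uncertainties add in quadrature for a linear combination:
  (δx_1)² = 88.5;  (δx_2)² = 1.20
δΔx = √(89.7) = 9.47 cm
Δx = 82.2 cm, so δΔx/Δx = 9.47/82.2 = 0.115.

0.115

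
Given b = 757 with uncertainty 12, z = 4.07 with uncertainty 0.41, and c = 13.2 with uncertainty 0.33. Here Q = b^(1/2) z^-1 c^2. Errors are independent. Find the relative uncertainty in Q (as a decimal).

0.113

Each factor contributes (exponent × relative error)² to (δQ/Q)²:
  (½·δb/b)² = (0.5×0.0159)² = 6.28e-05;  (-1·δz/z)² = (-1×0.101)² = 0.0101;  (2·δc/c)² = (2×0.0250)² = 0.00250
δQ/Q = √(0.0127) = 0.113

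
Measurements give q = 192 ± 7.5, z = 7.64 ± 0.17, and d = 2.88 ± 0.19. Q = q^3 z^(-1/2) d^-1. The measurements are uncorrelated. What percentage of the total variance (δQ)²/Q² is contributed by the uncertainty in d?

23.9%

(δQ/Q)² = (3·δq/q)² + (−½·δz/z)² + (-1·δd/d)²
  q term: (3×0.0391)² = 0.0137
  z term: (-0.5×0.0223)² = 0.000124
  d term: (-1×0.0660)² = 0.00435
Total = 0.0182. Share from d = 0.00435/0.0182 = 0.239.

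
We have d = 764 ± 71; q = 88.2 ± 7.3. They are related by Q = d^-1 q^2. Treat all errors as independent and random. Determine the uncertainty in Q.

1.93

Each factor contributes (exponent × relative error)² to (δQ/Q)²:
  (-1·δd/d)² = (-1×0.0929)² = 0.00864;  (2·δq/q)² = (2×0.0828)² = 0.0274
δQ/Q = √(0.0360) = 0.190
Q = 10.2, so δQ = 0.190 × 10.2 = 1.93.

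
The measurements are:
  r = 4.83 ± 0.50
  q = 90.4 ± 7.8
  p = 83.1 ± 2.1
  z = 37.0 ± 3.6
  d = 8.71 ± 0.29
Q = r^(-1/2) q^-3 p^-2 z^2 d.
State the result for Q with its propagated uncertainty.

Since Q is a product/quotient, work with relative uncertainties:
  (−½·δr/r)² = (-0.5×0.104)² = 0.00268;  (-3·δq/q)² = (-3×0.0863)² = 0.0670;  (-2·δp/p)² = (-2×0.0253)² = 0.00255;  (2·δz/z)² = (2×0.0973)² = 0.0379;  (1·δd/d)² = (1×0.0333)² = 0.00111
δQ/Q = √(0.111) = 0.333
Q = 1.06e-06, so δQ = 0.333 × 1.06e-06 = 3.55e-07.

(1.06 ± 0.355) × 10^-6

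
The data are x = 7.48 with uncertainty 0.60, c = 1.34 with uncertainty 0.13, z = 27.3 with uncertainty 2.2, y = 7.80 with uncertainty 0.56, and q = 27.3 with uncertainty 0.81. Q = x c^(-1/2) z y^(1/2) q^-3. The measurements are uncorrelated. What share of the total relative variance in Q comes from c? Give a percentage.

(δQ/Q)² = (1·δx/x)² + (−½·δc/c)² + (1·δz/z)² + (½·δy/y)² + (-3·δq/q)²
  x term: (1×0.0802)² = 0.00643
  c term: (-0.5×0.0970)² = 0.00235
  z term: (1×0.0806)² = 0.00649
  y term: (0.5×0.0718)² = 0.00129
  q term: (-3×0.0297)² = 0.00792
Total = 0.0245. Share from c = 0.00235/0.0245 = 0.0961.

9.61%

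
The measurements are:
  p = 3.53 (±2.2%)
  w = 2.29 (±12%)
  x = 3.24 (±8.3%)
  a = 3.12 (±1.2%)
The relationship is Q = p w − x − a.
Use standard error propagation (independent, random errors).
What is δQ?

Let h = p·w = 8.08. δh/h = √((1·δp/p)² + (1·δw/w)²) = √(0.000484 + 0.0144) = 0.122, so δh = 0.986.
Q = h − x − a: δQ = √(δh² + δx² + δa²) = √(0.973 + 0.0723 + 0.00140) = 1.02

1.02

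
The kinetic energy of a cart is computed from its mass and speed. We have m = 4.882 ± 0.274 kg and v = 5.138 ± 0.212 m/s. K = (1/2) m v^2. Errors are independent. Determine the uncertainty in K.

Relative error in a monomial: (δK/K)² = Σ (nᵢ · δxᵢ/xᵢ)².
  (1·δm/m)² = (1×0.0561)² = 0.00315;  (2·δv/v)² = (2×0.0413)² = 0.00681
δK/K = √(0.00996) = 0.0998
K = 64.44 J, so δK = 0.0998 × 64.44 = 6.43 J.

6.43 J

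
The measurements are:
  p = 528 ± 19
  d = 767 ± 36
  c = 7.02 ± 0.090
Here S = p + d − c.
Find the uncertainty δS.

40.7

Each term contributes (cᵢ δxᵢ)² to (δS)²:
  (δp)² = 361;  (δd)² = 1300;  (δc)² = 0.00810
δS = √(1660) = 40.7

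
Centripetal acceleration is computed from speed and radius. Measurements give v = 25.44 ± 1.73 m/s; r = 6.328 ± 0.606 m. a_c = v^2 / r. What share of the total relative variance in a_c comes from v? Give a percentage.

(δa_c/a_c)² = (2·δv/v)² + (-1·δr/r)²
  v term: (2×0.0680)² = 0.0185
  r term: (-1×0.0958)² = 0.00917
Total = 0.0277. Share from v = 0.0185/0.0277 = 0.669.

66.9%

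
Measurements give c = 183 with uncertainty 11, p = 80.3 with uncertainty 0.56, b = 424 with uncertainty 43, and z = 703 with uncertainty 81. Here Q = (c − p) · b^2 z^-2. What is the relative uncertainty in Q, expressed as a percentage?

32.5%

Let u = c − p = 103. δu = √(δc² + δp²) = √(121 + 0.314) = 11.0, so δu/u = 0.107.
Q is then a monomial in u, b, z:
δQ/Q = √((δu/u)² + (2·δb/b)² + (-2·δz/z)²) = √(0.0115 + 0.0411 + 0.0531) = 0.325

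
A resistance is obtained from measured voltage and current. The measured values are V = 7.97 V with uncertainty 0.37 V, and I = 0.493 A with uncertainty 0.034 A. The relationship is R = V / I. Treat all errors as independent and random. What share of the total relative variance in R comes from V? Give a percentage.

(δR/R)² = (1·δV/V)² + (-1·δI/I)²
  V term: (1×0.0464)² = 0.00216
  I term: (-1×0.0690)² = 0.00476
Total = 0.00691. Share from V = 0.00216/0.00691 = 0.312.

31.2%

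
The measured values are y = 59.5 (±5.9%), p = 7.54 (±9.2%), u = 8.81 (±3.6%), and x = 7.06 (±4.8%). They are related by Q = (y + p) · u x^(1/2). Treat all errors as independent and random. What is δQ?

108

Let w = y + p = 67.0. δw = √(δy² + δp²) = √(12.3 + 0.481) = 3.58, so δw/w = 0.0534.
Q is then a monomial in w, u, x:
δQ/Q = √((δw/w)² + (1·δu/u)² + (½·δx/x)²) = √(0.00285 + 0.00130 + 0.000576) = 0.0687
Q = 1570, so δQ = 0.0687 × 1570 = 108.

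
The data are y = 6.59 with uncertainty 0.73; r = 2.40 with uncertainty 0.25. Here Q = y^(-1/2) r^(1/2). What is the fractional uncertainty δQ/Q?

0.0760

Each factor contributes (exponent × relative error)² to (δQ/Q)²:
  (−½·δy/y)² = (-0.5×0.111)² = 0.00307;  (½·δr/r)² = (0.5×0.104)² = 0.00271
δQ/Q = √(0.00578) = 0.0760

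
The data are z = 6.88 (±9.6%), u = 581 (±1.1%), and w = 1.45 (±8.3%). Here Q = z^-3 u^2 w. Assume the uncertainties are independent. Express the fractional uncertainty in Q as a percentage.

For a monomial Q ∝ z^-3, u^2, w, fractional errors add in quadrature:
  (-3·δz/z)² = (-3×0.0960)² = 0.0829;  (2·δu/u)² = (2×0.0110)² = 0.000484;  (1·δw/w)² = (1×0.0830)² = 0.00689
δQ/Q = √(0.0903) = 0.301

30.1%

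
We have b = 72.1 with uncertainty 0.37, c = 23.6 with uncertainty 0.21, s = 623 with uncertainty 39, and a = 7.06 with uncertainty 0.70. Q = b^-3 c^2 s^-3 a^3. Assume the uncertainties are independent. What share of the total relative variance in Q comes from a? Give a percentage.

71.2%

(δQ/Q)² = (-3·δb/b)² + (2·δc/c)² + (-3·δs/s)² + (3·δa/a)²
  b term: (-3×0.00513)² = 0.000237
  c term: (2×0.00890)² = 0.000317
  s term: (-3×0.0626)² = 0.0353
  a term: (3×0.0992)² = 0.0885
Total = 0.124. Share from a = 0.0885/0.124 = 0.712.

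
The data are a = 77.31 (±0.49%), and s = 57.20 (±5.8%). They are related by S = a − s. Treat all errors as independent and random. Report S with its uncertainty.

20.11 ± 3.34

Absolute uncertainties add in quadrature for a linear combination:
  (δa)² = 0.144;  (δs)² = 11.0
δS = √(11.1) = 3.34
S = 20.11.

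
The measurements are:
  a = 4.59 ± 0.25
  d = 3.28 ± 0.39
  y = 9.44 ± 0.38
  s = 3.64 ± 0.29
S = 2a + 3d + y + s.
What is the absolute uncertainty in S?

Each term contributes (cᵢ δxᵢ)² to (δS)²:
  (2·δa)² = 0.250;  (3·δd)² = 1.37;  (δy)² = 0.144;  (δs)² = 0.0841
δS = √(1.85) = 1.36

1.36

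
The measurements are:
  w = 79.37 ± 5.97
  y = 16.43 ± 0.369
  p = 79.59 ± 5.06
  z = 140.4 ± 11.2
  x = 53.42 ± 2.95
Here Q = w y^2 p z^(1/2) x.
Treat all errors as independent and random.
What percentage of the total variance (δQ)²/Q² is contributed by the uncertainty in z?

9.73%

(δQ/Q)² = (1·δw/w)² + (2·δy/y)² + (1·δp/p)² + (½·δz/z)² + (1·δx/x)²
  w term: (1×0.0752)² = 0.00566
  y term: (2×0.0225)² = 0.00202
  p term: (1×0.0636)² = 0.00404
  z term: (0.5×0.0798)² = 0.00159
  x term: (1×0.0552)² = 0.00305
Total = 0.0164. Share from z = 0.00159/0.0164 = 0.0973.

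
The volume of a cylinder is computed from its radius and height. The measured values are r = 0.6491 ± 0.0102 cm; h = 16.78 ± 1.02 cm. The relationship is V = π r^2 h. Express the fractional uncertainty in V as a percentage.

Each factor contributes (exponent × relative error)² to (δV/V)²:
  (2·δr/r)² = (2×0.0157)² = 0.000988;  (1·δh/h)² = (1×0.0608)² = 0.00370
δV/V = √(0.00468) = 0.0684

6.84%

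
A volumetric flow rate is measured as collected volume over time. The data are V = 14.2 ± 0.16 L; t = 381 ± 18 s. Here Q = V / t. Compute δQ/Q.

Relative error in a monomial: (δQ/Q)² = Σ (nᵢ · δxᵢ/xᵢ)².
  (1·δV/V)² = (1×0.0113)² = 0.000127;  (-1·δt/t)² = (-1×0.0472)² = 0.00223
δQ/Q = √(0.00236) = 0.0486

0.0486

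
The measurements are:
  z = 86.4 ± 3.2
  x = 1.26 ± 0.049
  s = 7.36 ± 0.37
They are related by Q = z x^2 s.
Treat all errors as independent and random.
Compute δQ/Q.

0.0997

Relative error in a monomial: (δQ/Q)² = Σ (nᵢ · δxᵢ/xᵢ)².
  (1·δz/z)² = (1×0.0370)² = 0.00137;  (2·δx/x)² = (2×0.0389)² = 0.00605;  (1·δs/s)² = (1×0.0503)² = 0.00253
δQ/Q = √(0.00995) = 0.0997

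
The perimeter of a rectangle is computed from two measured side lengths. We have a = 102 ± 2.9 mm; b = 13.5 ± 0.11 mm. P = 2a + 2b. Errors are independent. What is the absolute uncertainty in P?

Sums and differences: (δP)² = Σ (cᵢ δxᵢ)².
  (2·δa)² = 33.6;  (2·δb)² = 0.0484
δP = √(33.7) = 5.80 mm

5.80 mm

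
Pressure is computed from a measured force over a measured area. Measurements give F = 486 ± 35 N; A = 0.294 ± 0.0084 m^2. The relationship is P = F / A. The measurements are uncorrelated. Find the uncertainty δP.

For a monomial P ∝ F, A^-1, fractional errors add in quadrature:
  (1·δF/F)² = (1×0.0720)² = 0.00519;  (-1·δA/A)² = (-1×0.0286)² = 0.000816
δP/P = √(0.00600) = 0.0775
P = 1650 Pa, so δP = 0.0775 × 1650 = 128 Pa.

128 Pa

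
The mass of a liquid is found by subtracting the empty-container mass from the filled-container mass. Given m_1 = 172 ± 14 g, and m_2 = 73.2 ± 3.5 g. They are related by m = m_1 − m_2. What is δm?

Absolute uncertainties add in quadrature for a linear combination:
  (δm_1)² = 196;  (δm_2)² = 12.2
δm = √(208) = 14.4 g

14.4 g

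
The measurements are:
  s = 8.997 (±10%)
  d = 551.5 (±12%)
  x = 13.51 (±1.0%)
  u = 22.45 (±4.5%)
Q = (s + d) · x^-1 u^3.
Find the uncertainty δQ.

84300

Let w = s + d = 560.5. δw = √(δs² + δd²) = √(0.809 + 4380) = 66.2, so δw/w = 0.118.
Q is then a monomial in w, x, u:
δQ/Q = √((δw/w)² + (-1·δx/x)² + (3·δu/u)²) = √(0.0139 + 0.000100 + 0.0182) = 0.180
Q = 469400, so δQ = 0.180 × 469400 = 84300.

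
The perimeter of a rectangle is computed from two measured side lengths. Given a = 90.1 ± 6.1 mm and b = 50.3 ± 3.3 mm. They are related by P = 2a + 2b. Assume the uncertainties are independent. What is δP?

13.9 mm

Each term contributes (cᵢ δxᵢ)² to (δP)²:
  (2·δa)² = 149;  (2·δb)² = 43.6
δP = √(192) = 13.9 mm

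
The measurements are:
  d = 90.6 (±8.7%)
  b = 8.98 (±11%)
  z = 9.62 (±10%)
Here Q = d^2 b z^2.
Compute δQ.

1.96e+06

Since Q is a product/quotient, work with relative uncertainties:
  (2·δd/d)² = (2×0.0870)² = 0.0303;  (1·δb/b)² = (1×0.110)² = 0.0121;  (2·δz/z)² = (2×0.100)² = 0.0400
δQ/Q = √(0.0824) = 0.287
Q = 6.82e+06, so δQ = 0.287 × 6.82e+06 = 1.96e+06.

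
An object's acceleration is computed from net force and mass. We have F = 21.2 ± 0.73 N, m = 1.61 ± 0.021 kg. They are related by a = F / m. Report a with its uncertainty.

For a monomial a ∝ F, m^-1, fractional errors add in quadrature:
  (1·δF/F)² = (1×0.0344)² = 0.00119;  (-1·δm/m)² = (-1×0.0130)² = 0.000170
δa/a = √(0.00136) = 0.0368
a = 13.2 m/s^2, so δa = 0.0368 × 13.2 = 0.485 m/s^2.

13.2 ± 0.485 m/s^2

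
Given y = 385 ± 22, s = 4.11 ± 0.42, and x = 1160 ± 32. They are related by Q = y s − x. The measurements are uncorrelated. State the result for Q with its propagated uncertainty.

Let p = y·s = 1580. δp/p = √((1·δy/y)² + (1·δs/s)²) = √(0.00327 + 0.0104) = 0.117, so δp = 185.
Q = p − x: δQ = √(δp² + δx²) = √(34300 + 1020) = 188
Q = 422.

422 ± 188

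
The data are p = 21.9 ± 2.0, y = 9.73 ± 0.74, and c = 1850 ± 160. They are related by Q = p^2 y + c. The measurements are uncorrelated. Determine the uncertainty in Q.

Let w = p^2·y = 4670. δw/w = √((2·δp/p)² + (1·δy/y)²) = √(0.0334 + 0.00578) = 0.198, so δw = 923.
Q = w + c: δQ = √(δw² + δc²) = √(8.52e+05 + 25600) = 937

937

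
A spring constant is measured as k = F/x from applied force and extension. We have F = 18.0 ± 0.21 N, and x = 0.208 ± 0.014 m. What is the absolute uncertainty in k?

5.91 N/m

Relative error in a monomial: (δk/k)² = Σ (nᵢ · δxᵢ/xᵢ)².
  (1·δF/F)² = (1×0.0117)² = 0.000136;  (-1·δx/x)² = (-1×0.0673)² = 0.00453
δk/k = √(0.00467) = 0.0683
k = 86.5 N/m, so δk = 0.0683 × 86.5 = 5.91 N/m.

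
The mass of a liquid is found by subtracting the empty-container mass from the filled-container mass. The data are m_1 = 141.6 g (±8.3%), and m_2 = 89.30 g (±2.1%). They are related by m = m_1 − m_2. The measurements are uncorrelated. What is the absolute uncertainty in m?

11.9 g

Each term contributes (cᵢ δxᵢ)² to (δm)²:
  (δm_1)² = 138;  (δm_2)² = 3.52
δm = √(142) = 11.9 g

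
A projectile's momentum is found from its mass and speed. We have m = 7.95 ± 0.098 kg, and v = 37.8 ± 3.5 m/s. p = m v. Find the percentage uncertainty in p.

9.34%

Products/powers → add relative errors in quadrature, weighted by exponent:
  (1·δm/m)² = (1×0.0123)² = 0.000152;  (1·δv/v)² = (1×0.0926)² = 0.00857
δp/p = √(0.00873) = 0.0934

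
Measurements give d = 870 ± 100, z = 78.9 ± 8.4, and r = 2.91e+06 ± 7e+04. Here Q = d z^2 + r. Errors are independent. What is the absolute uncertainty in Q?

Let p = d·z^2 = 5.42e+06. δp/p = √((1·δd/d)² + (2·δz/z)²) = √(0.0132 + 0.0453) = 0.242, so δp = 1.31e+06.
Q = p + r: δQ = √(δp² + δr²) = √(1.72e+12 + 4.9e+09) = 1.31e+06

1.31e+06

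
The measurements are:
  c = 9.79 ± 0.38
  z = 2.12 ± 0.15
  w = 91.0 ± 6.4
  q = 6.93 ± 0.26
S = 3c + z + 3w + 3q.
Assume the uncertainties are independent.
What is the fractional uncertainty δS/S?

0.0592

S is a linear combination, so absolute uncertainties add in quadrature:
  (3·δc)² = 1.30;  (δz)² = 0.0225;  (3·δw)² = 369;  (3·δq)² = 0.608
δS = √(371) = 19.3
S = 325, so δS/S = 19.3/325 = 0.0592.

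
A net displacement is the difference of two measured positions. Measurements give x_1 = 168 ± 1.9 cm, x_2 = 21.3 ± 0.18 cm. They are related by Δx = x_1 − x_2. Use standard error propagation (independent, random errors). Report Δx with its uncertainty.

For a sum/difference, combine absolute errors in quadrature:
  (δx_1)² = 3.61;  (δx_2)² = 0.0324
δΔx = √(3.64) = 1.91 cm
Δx = 147 cm.

147 ± 1.91 cm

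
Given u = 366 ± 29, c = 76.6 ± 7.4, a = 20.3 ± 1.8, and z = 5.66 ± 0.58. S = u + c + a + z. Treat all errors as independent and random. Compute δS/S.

S is a linear combination, so absolute uncertainties add in quadrature:
  (δu)² = 841;  (δc)² = 54.8;  (δa)² = 3.24;  (δz)² = 0.336
δS = √(899) = 30.0
S = 469, so δS/S = 30.0/469 = 0.0640.

0.0640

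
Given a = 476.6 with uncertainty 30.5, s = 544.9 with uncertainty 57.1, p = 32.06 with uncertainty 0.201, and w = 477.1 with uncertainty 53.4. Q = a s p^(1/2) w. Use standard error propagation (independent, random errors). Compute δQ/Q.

0.166

Since Q is a product/quotient, work with relative uncertainties:
  (1·δa/a)² = (1×0.0640)² = 0.00410;  (1·δs/s)² = (1×0.105)² = 0.0110;  (½·δp/p)² = (0.5×0.00627)² = 9.83e-06;  (1·δw/w)² = (1×0.112)² = 0.0125
δQ/Q = √(0.0276) = 0.166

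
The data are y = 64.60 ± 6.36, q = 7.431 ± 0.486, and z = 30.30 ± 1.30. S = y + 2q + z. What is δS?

6.56

Each term contributes (cᵢ δxᵢ)² to (δS)²:
  (δy)² = 40.4;  (2·δq)² = 0.945;  (δz)² = 1.69
δS = √(43.1) = 6.56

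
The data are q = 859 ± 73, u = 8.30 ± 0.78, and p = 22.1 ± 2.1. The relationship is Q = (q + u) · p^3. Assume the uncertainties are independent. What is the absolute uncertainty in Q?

Let w = q + u = 867. δw = √(δq² + δu²) = √(5330 + 0.608) = 73.0, so δw/w = 0.0842.
Q is then a monomial in w, p:
δQ/Q = √((δw/w)² + (3·δp/p)²) = √(0.00709 + 0.0813) = 0.297
Q = 9.36e+06, so δQ = 0.297 × 9.36e+06 = 2.78e+06.

2.78e+06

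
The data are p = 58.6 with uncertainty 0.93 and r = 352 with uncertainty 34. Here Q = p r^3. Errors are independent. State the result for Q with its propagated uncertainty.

Relative error in a monomial: (δQ/Q)² = Σ (nᵢ · δxᵢ/xᵢ)².
  (1·δp/p)² = (1×0.0159)² = 0.000252;  (3·δr/r)² = (3×0.0966)² = 0.0840
δQ/Q = √(0.0842) = 0.290
Q = 2.56e+09, so δQ = 0.290 × 2.56e+09 = 7.42e+08.

(2.56 ± 0.742) × 10^9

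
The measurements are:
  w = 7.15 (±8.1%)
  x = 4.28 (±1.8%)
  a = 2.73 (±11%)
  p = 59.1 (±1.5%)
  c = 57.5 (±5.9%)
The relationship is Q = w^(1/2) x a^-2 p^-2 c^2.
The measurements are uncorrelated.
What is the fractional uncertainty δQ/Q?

0.255

Each factor contributes (exponent × relative error)² to (δQ/Q)²:
  (½·δw/w)² = (0.5×0.0810)² = 0.00164;  (1·δx/x)² = (1×0.0180)² = 0.000324;  (-2·δa/a)² = (-2×0.110)² = 0.0484;  (-2·δp/p)² = (-2×0.0150)² = 0.000900;  (2·δc/c)² = (2×0.0590)² = 0.0139
δQ/Q = √(0.0652) = 0.255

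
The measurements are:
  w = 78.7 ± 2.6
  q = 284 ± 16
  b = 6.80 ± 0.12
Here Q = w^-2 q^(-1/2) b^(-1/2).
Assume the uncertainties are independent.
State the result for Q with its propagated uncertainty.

Relative error in a monomial: (δQ/Q)² = Σ (nᵢ · δxᵢ/xᵢ)².
  (-2·δw/w)² = (-2×0.0330)² = 0.00437;  (−½·δq/q)² = (-0.5×0.0563)² = 0.000793;  (−½·δb/b)² = (-0.5×0.0176)² = 7.79e-05
δQ/Q = √(0.00524) = 0.0724
Q = 3.67e-06, so δQ = 0.0724 × 3.67e-06 = 2.66e-07.

(3.67 ± 0.266) × 10^-6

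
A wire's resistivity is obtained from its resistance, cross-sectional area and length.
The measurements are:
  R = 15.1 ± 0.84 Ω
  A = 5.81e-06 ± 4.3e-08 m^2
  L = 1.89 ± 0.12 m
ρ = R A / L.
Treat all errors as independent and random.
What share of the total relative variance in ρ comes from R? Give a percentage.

(δρ/ρ)² = (1·δR/R)² + (1·δA/A)² + (-1·δL/L)²
  R term: (1×0.0556)² = 0.00309
  A term: (1×0.00740)² = 5.48e-05
  L term: (-1×0.0635)² = 0.00403
Total = 0.00718. Share from R = 0.00309/0.00718 = 0.431.

43.1%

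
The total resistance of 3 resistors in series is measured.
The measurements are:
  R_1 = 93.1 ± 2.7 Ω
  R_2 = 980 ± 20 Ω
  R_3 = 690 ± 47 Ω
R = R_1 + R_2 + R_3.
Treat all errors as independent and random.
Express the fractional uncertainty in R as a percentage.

For a sum/difference, combine absolute errors in quadrature:
  (δR_1)² = 7.29;  (δR_2)² = 400;  (δR_3)² = 2210
δR = √(2620) = 51.1 Ω
R = 1760 Ω, so δR/R = 51.1/1760 = 0.0290.

2.90%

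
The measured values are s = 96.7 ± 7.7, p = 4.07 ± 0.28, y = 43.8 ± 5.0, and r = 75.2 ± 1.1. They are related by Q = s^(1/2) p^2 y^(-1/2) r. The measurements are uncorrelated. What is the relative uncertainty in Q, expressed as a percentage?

15.5%

Each factor contributes (exponent × relative error)² to (δQ/Q)²:
  (½·δs/s)² = (0.5×0.0796)² = 0.00159;  (2·δp/p)² = (2×0.0688)² = 0.0189;  (−½·δy/y)² = (-0.5×0.114)² = 0.00326;  (1·δr/r)² = (1×0.0146)² = 0.000214
δQ/Q = √(0.0240) = 0.155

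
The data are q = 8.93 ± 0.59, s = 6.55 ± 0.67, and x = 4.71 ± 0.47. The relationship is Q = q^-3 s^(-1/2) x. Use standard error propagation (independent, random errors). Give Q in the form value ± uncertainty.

Since Q is a product/quotient, work with relative uncertainties:
  (-3·δq/q)² = (-3×0.0661)² = 0.0393;  (−½·δs/s)² = (-0.5×0.102)² = 0.00262;  (1·δx/x)² = (1×0.0998)² = 0.00996
δQ/Q = √(0.0519) = 0.228
Q = 0.00258, so δQ = 0.228 × 0.00258 = 0.000589.

0.00258 ± 0.000589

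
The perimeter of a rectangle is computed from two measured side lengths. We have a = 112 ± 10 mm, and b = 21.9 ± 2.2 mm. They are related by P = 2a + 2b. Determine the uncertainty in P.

Each term contributes (cᵢ δxᵢ)² to (δP)²:
  (2·δa)² = 400;  (2·δb)² = 19.4
δP = √(419) = 20.5 mm

20.5 mm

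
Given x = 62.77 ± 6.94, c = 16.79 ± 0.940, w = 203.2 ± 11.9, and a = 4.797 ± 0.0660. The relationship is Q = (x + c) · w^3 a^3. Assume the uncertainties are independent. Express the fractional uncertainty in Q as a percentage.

20.1%

Let u = x + c = 79.56. δu = √(δx² + δc²) = √(48.2 + 0.884) = 7.00, so δu/u = 0.0880.
Q is then a monomial in u, w, a:
δQ/Q = √((δu/u)² + (3·δw/w)² + (3·δa/a)²) = √(0.00775 + 0.0309 + 0.00170) = 0.201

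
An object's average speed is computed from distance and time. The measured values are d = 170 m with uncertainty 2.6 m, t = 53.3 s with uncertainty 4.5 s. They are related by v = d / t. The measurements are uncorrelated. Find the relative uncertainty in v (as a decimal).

Each factor contributes (exponent × relative error)² to (δv/v)²:
  (1·δd/d)² = (1×0.0153)² = 0.000234;  (-1·δt/t)² = (-1×0.0844)² = 0.00713
δv/v = √(0.00736) = 0.0858

0.0858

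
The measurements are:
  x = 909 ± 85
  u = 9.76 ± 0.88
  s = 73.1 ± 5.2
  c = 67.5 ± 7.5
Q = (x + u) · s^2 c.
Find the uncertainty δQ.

6.72e+07

Let w = x + u = 919. δw = √(δx² + δu²) = √(7220 + 0.774) = 85.0, so δw/w = 0.0925.
Q is then a monomial in w, s, c:
δQ/Q = √((δw/w)² + (2·δs/s)² + (1·δc/c)²) = √(0.00856 + 0.0202 + 0.0123) = 0.203
Q = 3.31e+08, so δQ = 0.203 × 3.31e+08 = 6.72e+07.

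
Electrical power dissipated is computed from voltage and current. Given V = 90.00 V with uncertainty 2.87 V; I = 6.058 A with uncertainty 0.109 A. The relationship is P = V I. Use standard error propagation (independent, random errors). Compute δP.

20.0 W

Relative error in a monomial: (δP/P)² = Σ (nᵢ · δxᵢ/xᵢ)².
  (1·δV/V)² = (1×0.0319)² = 0.00102;  (1·δI/I)² = (1×0.0180)² = 0.000324
δP/P = √(0.00134) = 0.0366
P = 545.2 W, so δP = 0.0366 × 545.2 = 20.0 W.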